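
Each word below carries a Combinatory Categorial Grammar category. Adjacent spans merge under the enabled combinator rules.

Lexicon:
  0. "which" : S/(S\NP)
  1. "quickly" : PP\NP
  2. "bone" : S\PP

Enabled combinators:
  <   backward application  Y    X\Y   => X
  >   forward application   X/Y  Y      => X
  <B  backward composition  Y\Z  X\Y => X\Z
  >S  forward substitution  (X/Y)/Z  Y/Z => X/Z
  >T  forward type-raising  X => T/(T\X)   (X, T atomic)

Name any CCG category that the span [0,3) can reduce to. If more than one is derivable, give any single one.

[0,3] S   >
  [0,1] "which" : S/(S\NP)
  [1,3] S\NP   <B
    [1,2] "quickly" : PP\NP
    [2,3] "bone" : S\PP

S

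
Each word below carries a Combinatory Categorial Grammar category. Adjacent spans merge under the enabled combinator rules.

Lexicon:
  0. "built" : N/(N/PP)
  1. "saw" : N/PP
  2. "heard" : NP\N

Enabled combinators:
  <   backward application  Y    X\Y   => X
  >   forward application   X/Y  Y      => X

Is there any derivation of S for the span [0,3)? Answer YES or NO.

N/(N/PP) N/PP NP\N
CKY chart[0,3] = {NP}; S ∉ chart

NO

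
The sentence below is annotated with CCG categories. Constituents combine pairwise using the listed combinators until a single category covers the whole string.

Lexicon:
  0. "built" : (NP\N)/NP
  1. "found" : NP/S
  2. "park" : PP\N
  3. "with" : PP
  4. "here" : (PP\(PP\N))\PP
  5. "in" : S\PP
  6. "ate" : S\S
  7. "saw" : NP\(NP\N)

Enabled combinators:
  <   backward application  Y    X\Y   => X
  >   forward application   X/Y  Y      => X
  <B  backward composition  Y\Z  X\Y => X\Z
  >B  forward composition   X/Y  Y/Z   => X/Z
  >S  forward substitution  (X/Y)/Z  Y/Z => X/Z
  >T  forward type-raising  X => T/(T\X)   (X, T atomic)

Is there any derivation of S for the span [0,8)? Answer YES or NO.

NO

(NP\N)/NP NP/S PP\N PP (PP\(PP\N))\PP S\PP S\S NP\(NP\N)
CKY chart[0,8] = {N/(N\NP), NP, NP/(NP\NP), PP/(PP\NP), S/(S\NP)}; S ∉ chart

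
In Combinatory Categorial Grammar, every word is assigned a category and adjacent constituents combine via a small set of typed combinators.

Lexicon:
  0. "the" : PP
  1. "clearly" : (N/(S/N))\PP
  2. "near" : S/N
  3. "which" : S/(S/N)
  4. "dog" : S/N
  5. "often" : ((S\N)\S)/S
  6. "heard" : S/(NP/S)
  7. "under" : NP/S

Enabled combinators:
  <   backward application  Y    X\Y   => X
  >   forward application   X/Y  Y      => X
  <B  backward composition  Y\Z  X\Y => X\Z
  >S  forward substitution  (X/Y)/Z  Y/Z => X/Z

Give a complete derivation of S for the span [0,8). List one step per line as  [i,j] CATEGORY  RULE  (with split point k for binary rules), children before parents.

[0,1] PP  lex  "the"
[1,2] (N/(S/N))\PP  lex  "clearly"
[0,2] N/(S/N)  <  k=1
[2,3] S/N  lex  "near"
[0,3] N  >  k=2
[3,4] S/(S/N)  lex  "which"
[4,5] S/N  lex  "dog"
[3,5] S  >  k=4
[5,6] ((S\N)\S)/S  lex  "often"
[6,7] S/(NP/S)  lex  "heard"
[7,8] NP/S  lex  "under"
[6,8] S  >  k=7
[5,8] (S\N)\S  >  k=6
[3,8] S\N  <  k=5
[0,8] S  <  k=3

[0,8] S   <
  [0,3] N   >
    [0,2] N/(S/N)   <
      [0,1] "the" : PP
      [1,2] "clearly" : (N/(S/N))\PP
    [2,3] "near" : S/N
  [3,8] S\N   <
    [3,5] S   >
      [3,4] "which" : S/(S/N)
      [4,5] "dog" : S/N
    [5,8] (S\N)\S   >
      [5,6] "often" : ((S\N)\S)/S
      [6,8] S   >
        [6,7] "heard" : S/(NP/S)
        [7,8] "under" : NP/S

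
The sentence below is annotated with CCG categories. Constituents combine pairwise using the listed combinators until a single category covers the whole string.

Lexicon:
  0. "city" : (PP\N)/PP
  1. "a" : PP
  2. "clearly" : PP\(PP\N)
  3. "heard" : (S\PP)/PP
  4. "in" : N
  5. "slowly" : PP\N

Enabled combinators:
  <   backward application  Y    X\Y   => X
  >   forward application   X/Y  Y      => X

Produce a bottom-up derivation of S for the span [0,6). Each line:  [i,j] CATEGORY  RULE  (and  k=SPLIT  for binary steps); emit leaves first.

[0,1] (PP\N)/PP  lex  "city"
[1,2] PP  lex  "a"
[0,2] PP\N  >  k=1
[2,3] PP\(PP\N)  lex  "clearly"
[0,3] PP  <  k=2
[3,4] (S\PP)/PP  lex  "heard"
[4,5] N  lex  "in"
[5,6] PP\N  lex  "slowly"
[4,6] PP  <  k=5
[3,6] S\PP  >  k=4
[0,6] S  <  k=3

[0,6] S   <
  [0,3] PP   <
    [0,2] PP\N   >
      [0,1] "city" : (PP\N)/PP
      [1,2] "a" : PP
    [2,3] "clearly" : PP\(PP\N)
  [3,6] S\PP   >
    [3,4] "heard" : (S\PP)/PP
    [4,6] PP   <
      [4,5] "in" : N
      [5,6] "slowly" : PP\N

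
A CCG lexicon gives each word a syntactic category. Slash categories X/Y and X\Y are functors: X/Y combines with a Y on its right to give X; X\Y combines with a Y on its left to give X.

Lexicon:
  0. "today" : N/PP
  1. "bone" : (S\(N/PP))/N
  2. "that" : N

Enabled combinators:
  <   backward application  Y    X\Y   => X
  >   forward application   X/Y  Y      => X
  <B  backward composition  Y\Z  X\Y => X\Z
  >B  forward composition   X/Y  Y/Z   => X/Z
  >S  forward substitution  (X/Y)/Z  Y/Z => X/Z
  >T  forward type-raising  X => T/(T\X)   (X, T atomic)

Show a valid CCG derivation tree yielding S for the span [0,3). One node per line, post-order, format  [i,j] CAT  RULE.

[0,3] S   <
  [0,1] "today" : N/PP
  [1,3] S\(N/PP)   >
    [1,2] "bone" : (S\(N/PP))/N
    [2,3] "that" : N

[0,1] N/PP  lex  "today"
[1,2] (S\(N/PP))/N  lex  "bone"
[2,3] N  lex  "that"
[1,3] S\(N/PP)  >  k=2
[0,3] S  <  k=1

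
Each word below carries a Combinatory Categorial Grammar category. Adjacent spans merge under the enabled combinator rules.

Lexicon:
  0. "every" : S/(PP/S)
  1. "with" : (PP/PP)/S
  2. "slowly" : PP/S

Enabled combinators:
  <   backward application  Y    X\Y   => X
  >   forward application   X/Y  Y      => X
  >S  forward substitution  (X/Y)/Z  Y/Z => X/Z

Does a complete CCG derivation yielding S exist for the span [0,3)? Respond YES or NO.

YES

[0,3] S   >
  [0,1] "every" : S/(PP/S)
  [1,3] PP/S   >S
    [1,2] "with" : (PP/PP)/S
    [2,3] "slowly" : PP/S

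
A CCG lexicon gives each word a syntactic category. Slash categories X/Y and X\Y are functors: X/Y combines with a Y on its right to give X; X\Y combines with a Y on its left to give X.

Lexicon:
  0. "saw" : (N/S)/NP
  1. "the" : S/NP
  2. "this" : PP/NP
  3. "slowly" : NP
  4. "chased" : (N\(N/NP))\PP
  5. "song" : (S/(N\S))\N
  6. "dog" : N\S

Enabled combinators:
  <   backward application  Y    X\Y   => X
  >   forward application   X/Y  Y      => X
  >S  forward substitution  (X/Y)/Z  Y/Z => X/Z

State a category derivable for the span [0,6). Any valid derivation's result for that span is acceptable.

S/(N\S)

[0,7] S   >
  [0,6] S/(N\S)   <
    [0,5] N   <
      [0,2] N/NP   >S
        [0,1] "saw" : (N/S)/NP
        [1,2] "the" : S/NP
      [2,5] N\(N/NP)   <
        [2,4] PP   >
          [2,3] "this" : PP/NP
          [3,4] "slowly" : NP
        [4,5] "chased" : (N\(N/NP))\PP
    [5,6] "song" : (S/(N\S))\N
  [6,7] "dog" : N\S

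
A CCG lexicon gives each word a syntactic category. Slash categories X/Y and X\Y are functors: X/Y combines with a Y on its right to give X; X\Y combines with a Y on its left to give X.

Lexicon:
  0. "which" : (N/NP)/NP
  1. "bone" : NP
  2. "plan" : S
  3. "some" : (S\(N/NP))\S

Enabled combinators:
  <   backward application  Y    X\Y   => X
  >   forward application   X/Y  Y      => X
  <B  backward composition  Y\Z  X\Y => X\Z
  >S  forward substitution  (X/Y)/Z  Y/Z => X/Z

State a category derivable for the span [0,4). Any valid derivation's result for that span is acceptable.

[0,4] S   <
  [0,2] N/NP   >
    [0,1] "which" : (N/NP)/NP
    [1,2] "bone" : NP
  [2,4] S\(N/NP)   <
    [2,3] "plan" : S
    [3,4] "some" : (S\(N/NP))\S

S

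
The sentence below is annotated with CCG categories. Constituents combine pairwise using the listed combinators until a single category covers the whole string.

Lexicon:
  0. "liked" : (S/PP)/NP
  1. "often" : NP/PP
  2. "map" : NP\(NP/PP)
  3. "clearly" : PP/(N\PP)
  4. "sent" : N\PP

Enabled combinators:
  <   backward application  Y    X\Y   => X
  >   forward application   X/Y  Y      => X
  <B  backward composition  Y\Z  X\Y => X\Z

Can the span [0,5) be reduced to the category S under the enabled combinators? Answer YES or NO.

[0,5] S   >
  [0,3] S/PP   >
    [0,1] "liked" : (S/PP)/NP
    [1,3] NP   <
      [1,2] "often" : NP/PP
      [2,3] "map" : NP\(NP/PP)
  [3,5] PP   >
    [3,4] "clearly" : PP/(N\PP)
    [4,5] "sent" : N\PP

YES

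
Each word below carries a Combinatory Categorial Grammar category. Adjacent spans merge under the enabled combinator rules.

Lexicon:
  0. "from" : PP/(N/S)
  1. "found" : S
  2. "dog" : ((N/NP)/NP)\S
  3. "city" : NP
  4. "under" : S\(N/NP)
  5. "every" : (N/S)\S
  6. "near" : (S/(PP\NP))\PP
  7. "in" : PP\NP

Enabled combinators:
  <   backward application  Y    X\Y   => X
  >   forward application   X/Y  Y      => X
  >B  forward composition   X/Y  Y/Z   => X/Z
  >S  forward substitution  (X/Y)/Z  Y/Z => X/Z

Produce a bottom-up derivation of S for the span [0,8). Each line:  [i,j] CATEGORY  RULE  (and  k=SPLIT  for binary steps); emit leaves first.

[0,8] S   >
  [0,7] S/(PP\NP)   <
    [0,6] PP   >
      [0,1] "from" : PP/(N/S)
      [1,6] N/S   <
        [1,5] S   <
          [1,4] N/NP   >
            [1,3] (N/NP)/NP   <
              [1,2] "found" : S
              [2,3] "dog" : ((N/NP)/NP)\S
            [3,4] "city" : NP
          [4,5] "under" : S\(N/NP)
        [5,6] "every" : (N/S)\S
    [6,7] "near" : (S/(PP\NP))\PP
  [7,8] "in" : PP\NP

[0,1] PP/(N/S)  lex  "from"
[1,2] S  lex  "found"
[2,3] ((N/NP)/NP)\S  lex  "dog"
[1,3] (N/NP)/NP  <  k=2
[3,4] NP  lex  "city"
[1,4] N/NP  >  k=3
[4,5] S\(N/NP)  lex  "under"
[1,5] S  <  k=4
[5,6] (N/S)\S  lex  "every"
[1,6] N/S  <  k=5
[0,6] PP  >  k=1
[6,7] (S/(PP\NP))\PP  lex  "near"
[0,7] S/(PP\NP)  <  k=6
[7,8] PP\NP  lex  "in"
[0,8] S  >  k=7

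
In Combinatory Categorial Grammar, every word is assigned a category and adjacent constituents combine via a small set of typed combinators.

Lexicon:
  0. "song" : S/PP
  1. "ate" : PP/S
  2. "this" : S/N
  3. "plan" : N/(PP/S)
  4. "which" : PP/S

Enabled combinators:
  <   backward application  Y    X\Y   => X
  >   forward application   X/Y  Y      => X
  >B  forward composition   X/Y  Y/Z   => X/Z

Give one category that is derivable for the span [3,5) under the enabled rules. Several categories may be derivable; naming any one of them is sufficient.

[0,5] S   >
  [0,3] S/N   >B
    [0,2] S/S   >B
      [0,1] "song" : S/PP
      [1,2] "ate" : PP/S
    [2,3] "this" : S/N
  [3,5] N   >
    [3,4] "plan" : N/(PP/S)
    [4,5] "which" : PP/S

N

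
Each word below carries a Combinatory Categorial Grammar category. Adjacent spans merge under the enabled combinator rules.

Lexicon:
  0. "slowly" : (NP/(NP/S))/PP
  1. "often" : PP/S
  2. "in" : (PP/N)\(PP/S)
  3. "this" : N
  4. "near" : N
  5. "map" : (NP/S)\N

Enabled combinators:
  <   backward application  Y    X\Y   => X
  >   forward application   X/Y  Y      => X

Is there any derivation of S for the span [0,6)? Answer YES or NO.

NO

(NP/(NP/S))/PP PP/S (PP/N)\(PP/S) N N (NP/S)\N
CKY chart[0,6] = {NP}; S ∉ chart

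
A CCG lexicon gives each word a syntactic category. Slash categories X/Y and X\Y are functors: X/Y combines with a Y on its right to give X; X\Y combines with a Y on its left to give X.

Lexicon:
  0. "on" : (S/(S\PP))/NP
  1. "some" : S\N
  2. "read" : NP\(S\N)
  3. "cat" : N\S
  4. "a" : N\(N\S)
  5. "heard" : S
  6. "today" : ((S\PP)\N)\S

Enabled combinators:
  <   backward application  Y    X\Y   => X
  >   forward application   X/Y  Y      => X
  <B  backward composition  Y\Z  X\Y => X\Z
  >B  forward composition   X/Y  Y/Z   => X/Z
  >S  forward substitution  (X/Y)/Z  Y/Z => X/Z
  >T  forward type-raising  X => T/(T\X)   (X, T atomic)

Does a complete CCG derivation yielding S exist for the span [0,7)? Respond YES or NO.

[0,7] S   >
  [0,3] S/(S\PP)   >
    [0,1] "on" : (S/(S\PP))/NP
    [1,3] NP   <
      [1,2] "some" : S\N
      [2,3] "read" : NP\(S\N)
  [3,7] S\PP   <
    [3,5] N   <
      [3,4] "cat" : N\S
      [4,5] "a" : N\(N\S)
    [5,7] (S\PP)\N   <
      [5,6] "heard" : S
      [6,7] "today" : ((S\PP)\N)\S

YES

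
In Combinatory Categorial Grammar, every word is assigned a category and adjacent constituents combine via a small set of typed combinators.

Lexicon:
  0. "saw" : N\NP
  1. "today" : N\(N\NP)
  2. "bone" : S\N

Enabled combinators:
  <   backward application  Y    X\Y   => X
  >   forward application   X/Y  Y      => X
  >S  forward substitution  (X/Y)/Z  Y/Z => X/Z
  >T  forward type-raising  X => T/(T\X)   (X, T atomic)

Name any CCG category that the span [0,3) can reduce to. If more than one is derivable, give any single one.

S

[0,3] S   <
  [0,2] N   <
    [0,1] "saw" : N\NP
    [1,2] "today" : N\(N\NP)
  [2,3] "bone" : S\N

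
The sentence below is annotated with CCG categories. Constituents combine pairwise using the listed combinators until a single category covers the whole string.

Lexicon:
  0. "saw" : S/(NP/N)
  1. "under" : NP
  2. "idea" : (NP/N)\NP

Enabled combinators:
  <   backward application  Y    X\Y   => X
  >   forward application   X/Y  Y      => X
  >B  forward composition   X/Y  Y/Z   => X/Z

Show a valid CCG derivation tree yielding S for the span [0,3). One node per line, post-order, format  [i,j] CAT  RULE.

[0,3] S   >
  [0,1] "saw" : S/(NP/N)
  [1,3] NP/N   <
    [1,2] "under" : NP
    [2,3] "idea" : (NP/N)\NP

[0,1] S/(NP/N)  lex  "saw"
[1,2] NP  lex  "under"
[2,3] (NP/N)\NP  lex  "idea"
[1,3] NP/N  <  k=2
[0,3] S  >  k=1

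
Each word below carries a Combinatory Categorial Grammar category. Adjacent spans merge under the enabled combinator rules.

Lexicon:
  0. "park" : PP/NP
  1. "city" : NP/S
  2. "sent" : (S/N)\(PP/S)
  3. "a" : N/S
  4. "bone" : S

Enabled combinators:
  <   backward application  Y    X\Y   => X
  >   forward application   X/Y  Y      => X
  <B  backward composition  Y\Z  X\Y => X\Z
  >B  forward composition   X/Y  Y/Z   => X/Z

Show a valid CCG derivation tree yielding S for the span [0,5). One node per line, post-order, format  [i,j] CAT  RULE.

[0,5] S   >
  [0,3] S/N   <
    [0,2] PP/S   >B
      [0,1] "park" : PP/NP
      [1,2] "city" : NP/S
    [2,3] "sent" : (S/N)\(PP/S)
  [3,5] N   >
    [3,4] "a" : N/S
    [4,5] "bone" : S

[0,1] PP/NP  lex  "park"
[1,2] NP/S  lex  "city"
[0,2] PP/S  >B  k=1
[2,3] (S/N)\(PP/S)  lex  "sent"
[0,3] S/N  <  k=2
[3,4] N/S  lex  "a"
[4,5] S  lex  "bone"
[3,5] N  >  k=4
[0,5] S  >  k=3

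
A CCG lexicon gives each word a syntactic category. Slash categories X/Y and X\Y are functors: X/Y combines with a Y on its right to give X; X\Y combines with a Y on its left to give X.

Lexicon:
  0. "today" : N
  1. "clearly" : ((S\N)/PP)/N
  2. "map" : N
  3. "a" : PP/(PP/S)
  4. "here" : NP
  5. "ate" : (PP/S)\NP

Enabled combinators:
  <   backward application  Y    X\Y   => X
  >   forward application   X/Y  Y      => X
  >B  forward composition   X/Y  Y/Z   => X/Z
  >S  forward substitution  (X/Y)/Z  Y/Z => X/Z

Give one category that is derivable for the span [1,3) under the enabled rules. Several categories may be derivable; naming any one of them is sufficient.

[0,6] S   <
  [0,1] "today" : N
  [1,6] S\N   >
    [1,3] (S\N)/PP   >
      [1,2] "clearly" : ((S\N)/PP)/N
      [2,3] "map" : N
    [3,6] PP   >
      [3,4] "a" : PP/(PP/S)
      [4,6] PP/S   <
        [4,5] "here" : NP
        [5,6] "ate" : (PP/S)\NP

(S\N)/PP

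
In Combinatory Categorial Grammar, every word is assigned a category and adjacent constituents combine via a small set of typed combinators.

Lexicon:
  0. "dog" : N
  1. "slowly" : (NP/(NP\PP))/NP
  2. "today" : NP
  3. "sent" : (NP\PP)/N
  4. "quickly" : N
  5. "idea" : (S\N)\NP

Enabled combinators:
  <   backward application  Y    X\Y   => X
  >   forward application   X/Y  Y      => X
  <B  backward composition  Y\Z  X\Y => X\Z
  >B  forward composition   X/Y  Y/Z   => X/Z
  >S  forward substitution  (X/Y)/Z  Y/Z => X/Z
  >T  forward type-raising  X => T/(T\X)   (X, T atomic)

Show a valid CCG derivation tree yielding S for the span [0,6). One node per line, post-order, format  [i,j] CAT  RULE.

[0,6] S   >
  [0,1] S/(S\N)   >T
    [0,1] "dog" : N
  [1,6] S\N   <
    [1,5] NP   >
      [1,3] NP/(NP\PP)   >
        [1,2] "slowly" : (NP/(NP\PP))/NP
        [2,3] "today" : NP
      [3,5] NP\PP   >
        [3,4] "sent" : (NP\PP)/N
        [4,5] "quickly" : N
    [5,6] "idea" : (S\N)\NP

[0,1] N  lex  "dog"
[0,1] S/(S\N)  >T
[1,2] (NP/(NP\PP))/NP  lex  "slowly"
[2,3] NP  lex  "today"
[1,3] NP/(NP\PP)  >  k=2
[3,4] (NP\PP)/N  lex  "sent"
[4,5] N  lex  "quickly"
[3,5] NP\PP  >  k=4
[1,5] NP  >  k=3
[5,6] (S\N)\NP  lex  "idea"
[1,6] S\N  <  k=5
[0,6] S  >  k=1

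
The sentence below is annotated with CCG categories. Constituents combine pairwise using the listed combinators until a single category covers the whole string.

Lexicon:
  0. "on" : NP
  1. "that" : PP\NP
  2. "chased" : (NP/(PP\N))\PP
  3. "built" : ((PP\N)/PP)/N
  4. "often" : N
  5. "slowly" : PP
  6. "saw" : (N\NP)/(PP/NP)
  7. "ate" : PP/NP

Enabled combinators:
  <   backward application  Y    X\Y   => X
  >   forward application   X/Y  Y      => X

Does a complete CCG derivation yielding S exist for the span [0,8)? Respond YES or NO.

NP PP\NP (NP/(PP\N))\PP ((PP\N)/PP)/N N PP (N\NP)/(PP/NP) PP/NP
CKY chart[0,8] = {N}; S ∉ chart

NO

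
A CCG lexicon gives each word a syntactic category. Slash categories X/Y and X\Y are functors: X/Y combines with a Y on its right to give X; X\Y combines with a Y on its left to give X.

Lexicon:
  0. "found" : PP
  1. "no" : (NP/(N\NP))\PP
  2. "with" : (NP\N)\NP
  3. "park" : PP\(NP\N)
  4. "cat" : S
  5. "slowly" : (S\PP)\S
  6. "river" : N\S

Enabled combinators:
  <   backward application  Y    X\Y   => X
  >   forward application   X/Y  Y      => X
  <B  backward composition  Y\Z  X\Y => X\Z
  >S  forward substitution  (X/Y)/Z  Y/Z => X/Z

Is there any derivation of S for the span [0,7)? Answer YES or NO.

PP (NP/(N\NP))\PP (NP\N)\NP PP\(NP\N) S (S\PP)\S N\S
CKY chart[0,7] = {NP}; S ∉ chart

NO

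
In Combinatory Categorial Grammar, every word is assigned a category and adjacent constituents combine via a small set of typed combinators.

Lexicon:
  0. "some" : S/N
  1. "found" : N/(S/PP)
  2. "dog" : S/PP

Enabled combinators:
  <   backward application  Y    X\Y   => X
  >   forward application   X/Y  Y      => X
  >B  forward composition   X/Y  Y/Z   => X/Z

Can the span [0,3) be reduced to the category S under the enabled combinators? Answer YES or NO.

YES

[0,3] S   >
  [0,1] "some" : S/N
  [1,3] N   >
    [1,2] "found" : N/(S/PP)
    [2,3] "dog" : S/PP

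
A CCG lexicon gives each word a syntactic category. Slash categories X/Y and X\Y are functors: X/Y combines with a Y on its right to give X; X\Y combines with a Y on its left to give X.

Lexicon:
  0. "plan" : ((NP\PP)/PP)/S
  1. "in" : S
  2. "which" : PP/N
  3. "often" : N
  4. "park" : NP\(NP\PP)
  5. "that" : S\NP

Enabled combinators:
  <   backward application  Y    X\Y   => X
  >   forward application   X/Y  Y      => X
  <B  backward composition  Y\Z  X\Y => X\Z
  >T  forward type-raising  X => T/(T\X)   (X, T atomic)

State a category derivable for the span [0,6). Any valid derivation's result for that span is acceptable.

[0,6] S   <
  [0,5] NP   <
    [0,4] NP\PP   >
      [0,2] (NP\PP)/PP   >
        [0,1] "plan" : ((NP\PP)/PP)/S
        [1,2] "in" : S
      [2,4] PP   >
        [2,3] "which" : PP/N
        [3,4] "often" : N
    [4,5] "park" : NP\(NP\PP)
  [5,6] "that" : S\NP

S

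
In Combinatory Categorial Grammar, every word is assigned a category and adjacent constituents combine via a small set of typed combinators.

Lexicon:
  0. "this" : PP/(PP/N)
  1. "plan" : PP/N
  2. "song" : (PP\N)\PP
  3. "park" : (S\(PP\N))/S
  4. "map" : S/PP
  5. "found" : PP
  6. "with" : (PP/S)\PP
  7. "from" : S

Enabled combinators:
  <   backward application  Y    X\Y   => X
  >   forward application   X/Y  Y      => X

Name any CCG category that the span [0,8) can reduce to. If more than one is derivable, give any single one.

S

[0,8] S   <
  [0,3] PP\N   <
    [0,2] PP   >
      [0,1] "this" : PP/(PP/N)
      [1,2] "plan" : PP/N
    [2,3] "song" : (PP\N)\PP
  [3,8] S\(PP\N)   >
    [3,4] "park" : (S\(PP\N))/S
    [4,8] S   >
      [4,5] "map" : S/PP
      [5,8] PP   >
        [5,7] PP/S   <
          [5,6] "found" : PP
          [6,7] "with" : (PP/S)\PP
        [7,8] "from" : S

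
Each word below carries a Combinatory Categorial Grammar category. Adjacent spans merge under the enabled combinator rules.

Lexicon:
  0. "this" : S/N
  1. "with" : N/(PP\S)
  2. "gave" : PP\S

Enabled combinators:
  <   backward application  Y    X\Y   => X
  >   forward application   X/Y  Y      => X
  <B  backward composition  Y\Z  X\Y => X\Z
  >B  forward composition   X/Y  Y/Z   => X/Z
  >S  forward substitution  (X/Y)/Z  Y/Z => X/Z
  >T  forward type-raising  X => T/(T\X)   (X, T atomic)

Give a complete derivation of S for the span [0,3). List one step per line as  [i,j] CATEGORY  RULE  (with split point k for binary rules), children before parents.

[0,3] S   >
  [0,1] "this" : S/N
  [1,3] N   >
    [1,2] "with" : N/(PP\S)
    [2,3] "gave" : PP\S

[0,1] S/N  lex  "this"
[1,2] N/(PP\S)  lex  "with"
[2,3] PP\S  lex  "gave"
[1,3] N  >  k=2
[0,3] S  >  k=1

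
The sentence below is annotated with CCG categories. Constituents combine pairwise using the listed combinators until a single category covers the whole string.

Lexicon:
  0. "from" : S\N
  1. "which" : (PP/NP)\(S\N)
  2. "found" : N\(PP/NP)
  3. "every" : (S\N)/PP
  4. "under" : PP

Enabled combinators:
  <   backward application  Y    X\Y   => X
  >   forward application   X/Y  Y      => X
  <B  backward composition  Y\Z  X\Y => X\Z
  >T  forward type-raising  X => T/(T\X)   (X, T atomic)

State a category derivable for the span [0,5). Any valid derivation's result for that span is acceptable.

S

[0,5] S   <
  [0,3] N   <
    [0,2] PP/NP   <
      [0,1] "from" : S\N
      [1,2] "which" : (PP/NP)\(S\N)
    [2,3] "found" : N\(PP/NP)
  [3,5] S\N   >
    [3,4] "every" : (S\N)/PP
    [4,5] "under" : PP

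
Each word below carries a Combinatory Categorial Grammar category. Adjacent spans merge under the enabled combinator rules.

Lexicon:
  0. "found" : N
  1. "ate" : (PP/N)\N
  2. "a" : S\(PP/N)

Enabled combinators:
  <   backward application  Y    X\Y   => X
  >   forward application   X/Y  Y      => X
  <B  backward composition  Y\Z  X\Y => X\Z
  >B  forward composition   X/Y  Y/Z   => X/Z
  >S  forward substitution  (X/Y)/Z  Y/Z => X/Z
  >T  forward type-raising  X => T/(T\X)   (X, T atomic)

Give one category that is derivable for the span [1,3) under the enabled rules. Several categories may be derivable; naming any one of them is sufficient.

S\N

[0,3] S   <
  [0,1] "found" : N
  [1,3] S\N   <B
    [1,2] "ate" : (PP/N)\N
    [2,3] "a" : S\(PP/N)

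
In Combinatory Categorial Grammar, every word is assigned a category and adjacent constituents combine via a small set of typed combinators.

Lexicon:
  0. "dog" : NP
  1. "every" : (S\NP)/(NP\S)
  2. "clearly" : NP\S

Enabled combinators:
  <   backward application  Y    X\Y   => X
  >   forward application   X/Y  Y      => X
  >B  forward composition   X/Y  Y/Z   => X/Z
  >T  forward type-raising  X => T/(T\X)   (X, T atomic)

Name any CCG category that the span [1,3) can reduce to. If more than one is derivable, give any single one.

S\NP

[0,3] S   <
  [0,1] "dog" : NP
  [1,3] S\NP   >
    [1,2] "every" : (S\NP)/(NP\S)
    [2,3] "clearly" : NP\S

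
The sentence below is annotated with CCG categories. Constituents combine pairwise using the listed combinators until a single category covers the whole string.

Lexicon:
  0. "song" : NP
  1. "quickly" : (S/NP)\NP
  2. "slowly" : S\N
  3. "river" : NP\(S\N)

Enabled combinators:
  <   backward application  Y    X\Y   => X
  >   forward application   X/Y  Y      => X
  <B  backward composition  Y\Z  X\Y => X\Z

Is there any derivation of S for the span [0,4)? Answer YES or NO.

[0,4] S   >
  [0,2] S/NP   <
    [0,1] "song" : NP
    [1,2] "quickly" : (S/NP)\NP
  [2,4] NP   <
    [2,3] "slowly" : S\N
    [3,4] "river" : NP\(S\N)

YES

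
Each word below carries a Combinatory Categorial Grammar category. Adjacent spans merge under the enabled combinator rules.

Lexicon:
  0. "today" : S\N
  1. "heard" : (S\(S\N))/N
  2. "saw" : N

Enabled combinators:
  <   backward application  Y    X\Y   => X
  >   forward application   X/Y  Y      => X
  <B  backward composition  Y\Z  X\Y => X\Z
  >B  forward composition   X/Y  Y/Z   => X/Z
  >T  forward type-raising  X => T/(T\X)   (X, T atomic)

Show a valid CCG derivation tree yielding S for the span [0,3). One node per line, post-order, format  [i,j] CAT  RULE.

[0,1] S\N  lex  "today"
[1,2] (S\(S\N))/N  lex  "heard"
[2,3] N  lex  "saw"
[1,3] S\(S\N)  >  k=2
[0,3] S  <  k=1

[0,3] S   <
  [0,1] "today" : S\N
  [1,3] S\(S\N)   >
    [1,2] "heard" : (S\(S\N))/N
    [2,3] "saw" : N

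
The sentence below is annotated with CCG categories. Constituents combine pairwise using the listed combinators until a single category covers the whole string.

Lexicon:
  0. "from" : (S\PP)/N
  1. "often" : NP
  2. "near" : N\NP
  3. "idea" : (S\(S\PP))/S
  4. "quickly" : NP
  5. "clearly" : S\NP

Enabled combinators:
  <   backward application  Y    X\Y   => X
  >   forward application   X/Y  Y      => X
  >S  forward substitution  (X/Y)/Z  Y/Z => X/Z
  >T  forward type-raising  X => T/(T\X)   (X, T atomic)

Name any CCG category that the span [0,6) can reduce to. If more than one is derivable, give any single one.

[0,6] S   <
  [0,3] S\PP   >
    [0,1] "from" : (S\PP)/N
    [1,3] N   <
      [1,2] "often" : NP
      [2,3] "near" : N\NP
  [3,6] S\(S\PP)   >
    [3,4] "idea" : (S\(S\PP))/S
    [4,6] S   <
      [4,5] "quickly" : NP
      [5,6] "clearly" : S\NP

S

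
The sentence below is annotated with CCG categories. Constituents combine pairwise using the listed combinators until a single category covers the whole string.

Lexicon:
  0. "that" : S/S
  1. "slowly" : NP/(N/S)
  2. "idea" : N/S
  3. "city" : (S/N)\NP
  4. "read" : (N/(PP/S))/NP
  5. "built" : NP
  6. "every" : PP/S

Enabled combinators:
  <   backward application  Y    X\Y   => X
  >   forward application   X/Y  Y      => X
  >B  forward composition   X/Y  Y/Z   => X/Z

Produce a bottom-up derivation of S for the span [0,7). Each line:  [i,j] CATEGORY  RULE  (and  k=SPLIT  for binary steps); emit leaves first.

[0,1] S/S  lex  "that"
[1,2] NP/(N/S)  lex  "slowly"
[2,3] N/S  lex  "idea"
[1,3] NP  >  k=2
[3,4] (S/N)\NP  lex  "city"
[1,4] S/N  <  k=3
[0,4] S/N  >B  k=1
[4,5] (N/(PP/S))/NP  lex  "read"
[5,6] NP  lex  "built"
[4,6] N/(PP/S)  >  k=5
[6,7] PP/S  lex  "every"
[4,7] N  >  k=6
[0,7] S  >  k=4

[0,7] S   >
  [0,4] S/N   >B
    [0,1] "that" : S/S
    [1,4] S/N   <
      [1,3] NP   >
        [1,2] "slowly" : NP/(N/S)
        [2,3] "idea" : N/S
      [3,4] "city" : (S/N)\NP
  [4,7] N   >
    [4,6] N/(PP/S)   >
      [4,5] "read" : (N/(PP/S))/NP
      [5,6] "built" : NP
    [6,7] "every" : PP/S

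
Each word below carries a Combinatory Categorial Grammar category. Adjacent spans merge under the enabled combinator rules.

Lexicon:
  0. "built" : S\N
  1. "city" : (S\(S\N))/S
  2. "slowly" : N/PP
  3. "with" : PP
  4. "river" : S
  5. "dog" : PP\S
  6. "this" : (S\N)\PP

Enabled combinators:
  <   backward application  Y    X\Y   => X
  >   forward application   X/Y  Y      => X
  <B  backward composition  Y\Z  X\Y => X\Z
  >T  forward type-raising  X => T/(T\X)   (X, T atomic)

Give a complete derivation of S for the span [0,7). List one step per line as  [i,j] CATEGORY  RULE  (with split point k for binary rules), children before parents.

[0,1] S\N  lex  "built"
[1,2] (S\(S\N))/S  lex  "city"
[2,3] N/PP  lex  "slowly"
[3,4] PP  lex  "with"
[2,4] N  >  k=3
[4,5] S  lex  "river"
[5,6] PP\S  lex  "dog"
[4,6] PP  <  k=5
[6,7] (S\N)\PP  lex  "this"
[4,7] S\N  <  k=6
[2,7] S  <  k=4
[1,7] S\(S\N)  >  k=2
[0,7] S  <  k=1

[0,7] S   <
  [0,1] "built" : S\N
  [1,7] S\(S\N)   >
    [1,2] "city" : (S\(S\N))/S
    [2,7] S   <
      [2,4] N   >
        [2,3] "slowly" : N/PP
        [3,4] "with" : PP
      [4,7] S\N   <
        [4,6] PP   <
          [4,5] "river" : S
          [5,6] "dog" : PP\S
        [6,7] "this" : (S\N)\PP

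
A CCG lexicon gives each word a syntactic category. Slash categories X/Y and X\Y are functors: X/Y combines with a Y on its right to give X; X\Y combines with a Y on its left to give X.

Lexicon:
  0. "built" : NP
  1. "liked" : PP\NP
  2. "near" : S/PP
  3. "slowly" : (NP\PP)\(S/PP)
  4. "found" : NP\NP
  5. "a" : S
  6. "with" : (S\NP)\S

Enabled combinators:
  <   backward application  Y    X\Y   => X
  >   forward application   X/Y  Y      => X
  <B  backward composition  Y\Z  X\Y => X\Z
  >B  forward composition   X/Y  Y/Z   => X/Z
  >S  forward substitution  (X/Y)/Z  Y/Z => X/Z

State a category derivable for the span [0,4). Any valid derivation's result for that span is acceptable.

NP

[0,7] S   <
  [0,4] NP   <
    [0,2] PP   <
      [0,1] "built" : NP
      [1,2] "liked" : PP\NP
    [2,4] NP\PP   <
      [2,3] "near" : S/PP
      [3,4] "slowly" : (NP\PP)\(S/PP)
  [4,7] S\NP   <B
    [4,5] "found" : NP\NP
    [5,7] S\NP   <
      [5,6] "a" : S
      [6,7] "with" : (S\NP)\S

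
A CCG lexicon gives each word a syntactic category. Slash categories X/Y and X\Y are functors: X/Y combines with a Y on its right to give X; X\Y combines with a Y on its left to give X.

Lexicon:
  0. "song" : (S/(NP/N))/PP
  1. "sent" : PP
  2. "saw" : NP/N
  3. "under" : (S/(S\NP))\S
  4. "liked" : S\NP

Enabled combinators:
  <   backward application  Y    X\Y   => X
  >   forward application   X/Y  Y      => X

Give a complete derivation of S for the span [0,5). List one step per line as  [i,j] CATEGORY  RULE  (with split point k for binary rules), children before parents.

[0,5] S   >
  [0,4] S/(S\NP)   <
    [0,3] S   >
      [0,2] S/(NP/N)   >
        [0,1] "song" : (S/(NP/N))/PP
        [1,2] "sent" : PP
      [2,3] "saw" : NP/N
    [3,4] "under" : (S/(S\NP))\S
  [4,5] "liked" : S\NP

[0,1] (S/(NP/N))/PP  lex  "song"
[1,2] PP  lex  "sent"
[0,2] S/(NP/N)  >  k=1
[2,3] NP/N  lex  "saw"
[0,3] S  >  k=2
[3,4] (S/(S\NP))\S  lex  "under"
[0,4] S/(S\NP)  <  k=3
[4,5] S\NP  lex  "liked"
[0,5] S  >  k=4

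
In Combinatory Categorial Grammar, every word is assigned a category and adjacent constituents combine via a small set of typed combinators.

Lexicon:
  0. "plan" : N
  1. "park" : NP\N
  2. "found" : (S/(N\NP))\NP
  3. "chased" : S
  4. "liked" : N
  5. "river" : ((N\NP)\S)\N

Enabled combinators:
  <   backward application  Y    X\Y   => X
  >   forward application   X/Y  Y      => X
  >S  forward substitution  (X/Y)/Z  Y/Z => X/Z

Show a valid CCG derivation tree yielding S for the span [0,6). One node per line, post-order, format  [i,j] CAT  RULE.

[0,1] N  lex  "plan"
[1,2] NP\N  lex  "park"
[0,2] NP  <  k=1
[2,3] (S/(N\NP))\NP  lex  "found"
[0,3] S/(N\NP)  <  k=2
[3,4] S  lex  "chased"
[4,5] N  lex  "liked"
[5,6] ((N\NP)\S)\N  lex  "river"
[4,6] (N\NP)\S  <  k=5
[3,6] N\NP  <  k=4
[0,6] S  >  k=3

[0,6] S   >
  [0,3] S/(N\NP)   <
    [0,2] NP   <
      [0,1] "plan" : N
      [1,2] "park" : NP\N
    [2,3] "found" : (S/(N\NP))\NP
  [3,6] N\NP   <
    [3,4] "chased" : S
    [4,6] (N\NP)\S   <
      [4,5] "liked" : N
      [5,6] "river" : ((N\NP)\S)\N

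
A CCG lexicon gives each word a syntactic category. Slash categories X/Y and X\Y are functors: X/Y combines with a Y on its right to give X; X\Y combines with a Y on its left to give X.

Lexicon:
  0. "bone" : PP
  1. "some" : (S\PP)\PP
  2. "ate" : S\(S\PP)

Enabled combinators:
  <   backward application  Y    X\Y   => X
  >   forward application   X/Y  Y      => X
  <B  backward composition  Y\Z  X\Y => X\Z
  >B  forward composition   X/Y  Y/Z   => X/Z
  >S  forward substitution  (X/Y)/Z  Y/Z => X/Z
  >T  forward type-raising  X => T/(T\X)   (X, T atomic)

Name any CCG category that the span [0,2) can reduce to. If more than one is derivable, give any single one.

S\PP

[0,3] S   <
  [0,2] S\PP   <
    [0,1] "bone" : PP
    [1,2] "some" : (S\PP)\PP
  [2,3] "ate" : S\(S\PP)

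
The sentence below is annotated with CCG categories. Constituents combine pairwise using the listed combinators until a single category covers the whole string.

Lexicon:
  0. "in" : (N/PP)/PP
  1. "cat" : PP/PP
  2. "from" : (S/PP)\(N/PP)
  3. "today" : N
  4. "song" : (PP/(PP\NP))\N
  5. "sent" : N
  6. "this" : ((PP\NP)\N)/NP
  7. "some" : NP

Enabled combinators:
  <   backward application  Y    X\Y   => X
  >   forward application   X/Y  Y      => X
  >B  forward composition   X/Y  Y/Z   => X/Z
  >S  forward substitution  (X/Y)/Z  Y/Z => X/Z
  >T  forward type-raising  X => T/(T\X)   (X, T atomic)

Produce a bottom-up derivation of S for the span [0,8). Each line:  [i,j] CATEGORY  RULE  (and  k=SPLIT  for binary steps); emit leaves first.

[0,8] S   >
  [0,3] S/PP   <
    [0,2] N/PP   >S
      [0,1] "in" : (N/PP)/PP
      [1,2] "cat" : PP/PP
    [2,3] "from" : (S/PP)\(N/PP)
  [3,8] PP   >
    [3,5] PP/(PP\NP)   <
      [3,4] "today" : N
      [4,5] "song" : (PP/(PP\NP))\N
    [5,8] PP\NP   <
      [5,6] "sent" : N
      [6,8] (PP\NP)\N   >
        [6,7] "this" : ((PP\NP)\N)/NP
        [7,8] "some" : NP

[0,1] (N/PP)/PP  lex  "in"
[1,2] PP/PP  lex  "cat"
[0,2] N/PP  >S  k=1
[2,3] (S/PP)\(N/PP)  lex  "from"
[0,3] S/PP  <  k=2
[3,4] N  lex  "today"
[4,5] (PP/(PP\NP))\N  lex  "song"
[3,5] PP/(PP\NP)  <  k=4
[5,6] N  lex  "sent"
[6,7] ((PP\NP)\N)/NP  lex  "this"
[7,8] NP  lex  "some"
[6,8] (PP\NP)\N  >  k=7
[5,8] PP\NP  <  k=6
[3,8] PP  >  k=5
[0,8] S  >  k=3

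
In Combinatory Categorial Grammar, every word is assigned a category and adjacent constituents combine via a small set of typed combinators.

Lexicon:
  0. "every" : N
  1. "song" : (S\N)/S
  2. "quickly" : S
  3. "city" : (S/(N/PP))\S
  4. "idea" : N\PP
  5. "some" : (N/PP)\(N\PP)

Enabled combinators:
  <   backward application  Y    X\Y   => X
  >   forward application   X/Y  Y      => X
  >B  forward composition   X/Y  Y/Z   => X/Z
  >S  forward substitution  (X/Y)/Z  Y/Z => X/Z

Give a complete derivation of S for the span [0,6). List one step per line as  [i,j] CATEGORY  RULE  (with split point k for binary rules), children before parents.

[0,6] S   >
  [0,4] S/(N/PP)   <
    [0,3] S   <
      [0,1] "every" : N
      [1,3] S\N   >
        [1,2] "song" : (S\N)/S
        [2,3] "quickly" : S
    [3,4] "city" : (S/(N/PP))\S
  [4,6] N/PP   <
    [4,5] "idea" : N\PP
    [5,6] "some" : (N/PP)\(N\PP)

[0,1] N  lex  "every"
[1,2] (S\N)/S  lex  "song"
[2,3] S  lex  "quickly"
[1,3] S\N  >  k=2
[0,3] S  <  k=1
[3,4] (S/(N/PP))\S  lex  "city"
[0,4] S/(N/PP)  <  k=3
[4,5] N\PP  lex  "idea"
[5,6] (N/PP)\(N\PP)  lex  "some"
[4,6] N/PP  <  k=5
[0,6] S  >  k=4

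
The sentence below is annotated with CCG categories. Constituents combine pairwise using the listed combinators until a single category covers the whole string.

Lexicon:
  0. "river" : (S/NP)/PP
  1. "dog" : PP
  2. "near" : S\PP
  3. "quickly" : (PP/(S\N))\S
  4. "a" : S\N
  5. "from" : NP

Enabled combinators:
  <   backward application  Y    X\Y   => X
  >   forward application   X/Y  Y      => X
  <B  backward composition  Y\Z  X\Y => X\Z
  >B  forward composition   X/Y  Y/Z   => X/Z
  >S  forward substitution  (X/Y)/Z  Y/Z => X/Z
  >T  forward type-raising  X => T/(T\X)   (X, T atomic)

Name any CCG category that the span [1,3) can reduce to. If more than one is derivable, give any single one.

S

[0,6] S   >
  [0,5] S/NP   >
    [0,1] "river" : (S/NP)/PP
    [1,5] PP   >
      [1,4] PP/(S\N)   <
        [1,3] S   >
          [1,2] S/(S\PP)   >T
            [1,2] "dog" : PP
          [2,3] "near" : S\PP
        [3,4] "quickly" : (PP/(S\N))\S
      [4,5] "a" : S\N
  [5,6] "from" : NP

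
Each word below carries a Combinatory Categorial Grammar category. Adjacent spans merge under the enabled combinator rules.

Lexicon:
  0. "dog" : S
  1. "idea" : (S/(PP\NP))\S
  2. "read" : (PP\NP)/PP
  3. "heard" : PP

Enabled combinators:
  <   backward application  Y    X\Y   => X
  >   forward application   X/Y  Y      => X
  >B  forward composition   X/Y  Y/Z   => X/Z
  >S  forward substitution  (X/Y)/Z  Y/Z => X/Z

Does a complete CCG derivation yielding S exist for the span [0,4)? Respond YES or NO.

YES

[0,4] S   >
  [0,3] S/PP   >B
    [0,2] S/(PP\NP)   <
      [0,1] "dog" : S
      [1,2] "idea" : (S/(PP\NP))\S
    [2,3] "read" : (PP\NP)/PP
  [3,4] "heard" : PP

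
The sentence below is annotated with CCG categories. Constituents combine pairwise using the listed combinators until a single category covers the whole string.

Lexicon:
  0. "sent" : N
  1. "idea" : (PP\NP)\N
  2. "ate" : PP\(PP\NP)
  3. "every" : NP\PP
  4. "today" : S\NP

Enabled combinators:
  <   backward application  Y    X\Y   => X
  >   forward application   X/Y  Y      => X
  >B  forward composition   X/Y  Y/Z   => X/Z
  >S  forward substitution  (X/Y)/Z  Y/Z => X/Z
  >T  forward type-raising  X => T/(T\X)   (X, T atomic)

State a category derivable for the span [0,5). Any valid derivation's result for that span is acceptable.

[0,5] S   <
  [0,4] NP   <
    [0,3] PP   <
      [0,2] PP\NP   <
        [0,1] "sent" : N
        [1,2] "idea" : (PP\NP)\N
      [2,3] "ate" : PP\(PP\NP)
    [3,4] "every" : NP\PP
  [4,5] "today" : S\NP

S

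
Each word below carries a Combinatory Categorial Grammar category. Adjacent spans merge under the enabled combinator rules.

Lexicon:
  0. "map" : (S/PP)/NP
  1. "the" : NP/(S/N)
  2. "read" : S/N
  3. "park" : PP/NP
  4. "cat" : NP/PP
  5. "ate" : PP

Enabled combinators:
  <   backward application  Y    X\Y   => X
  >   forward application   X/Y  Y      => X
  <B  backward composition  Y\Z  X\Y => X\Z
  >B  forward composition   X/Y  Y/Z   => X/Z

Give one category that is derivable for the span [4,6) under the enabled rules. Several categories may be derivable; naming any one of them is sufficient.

[0,6] S   >
  [0,3] S/PP   >
    [0,1] "map" : (S/PP)/NP
    [1,3] NP   >
      [1,2] "the" : NP/(S/N)
      [2,3] "read" : S/N
  [3,6] PP   >
    [3,4] "park" : PP/NP
    [4,6] NP   >
      [4,5] "cat" : NP/PP
      [5,6] "ate" : PP

NP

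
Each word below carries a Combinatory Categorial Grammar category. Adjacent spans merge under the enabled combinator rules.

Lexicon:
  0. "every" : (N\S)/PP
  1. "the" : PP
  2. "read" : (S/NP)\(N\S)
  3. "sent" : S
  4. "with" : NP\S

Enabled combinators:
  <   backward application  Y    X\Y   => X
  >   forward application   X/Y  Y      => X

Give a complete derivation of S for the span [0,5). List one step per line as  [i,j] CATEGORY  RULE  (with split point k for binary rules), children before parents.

[0,5] S   >
  [0,3] S/NP   <
    [0,2] N\S   >
      [0,1] "every" : (N\S)/PP
      [1,2] "the" : PP
    [2,3] "read" : (S/NP)\(N\S)
  [3,5] NP   <
    [3,4] "sent" : S
    [4,5] "with" : NP\S

[0,1] (N\S)/PP  lex  "every"
[1,2] PP  lex  "the"
[0,2] N\S  >  k=1
[2,3] (S/NP)\(N\S)  lex  "read"
[0,3] S/NP  <  k=2
[3,4] S  lex  "sent"
[4,5] NP\S  lex  "with"
[3,5] NP  <  k=4
[0,5] S  >  k=3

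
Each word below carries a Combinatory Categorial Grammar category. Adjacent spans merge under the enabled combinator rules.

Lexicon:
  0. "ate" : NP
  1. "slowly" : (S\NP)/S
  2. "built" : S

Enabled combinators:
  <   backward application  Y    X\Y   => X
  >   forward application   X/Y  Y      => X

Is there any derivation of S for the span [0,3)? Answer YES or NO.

YES

[0,3] S   <
  [0,1] "ate" : NP
  [1,3] S\NP   >
    [1,2] "slowly" : (S\NP)/S
    [2,3] "built" : S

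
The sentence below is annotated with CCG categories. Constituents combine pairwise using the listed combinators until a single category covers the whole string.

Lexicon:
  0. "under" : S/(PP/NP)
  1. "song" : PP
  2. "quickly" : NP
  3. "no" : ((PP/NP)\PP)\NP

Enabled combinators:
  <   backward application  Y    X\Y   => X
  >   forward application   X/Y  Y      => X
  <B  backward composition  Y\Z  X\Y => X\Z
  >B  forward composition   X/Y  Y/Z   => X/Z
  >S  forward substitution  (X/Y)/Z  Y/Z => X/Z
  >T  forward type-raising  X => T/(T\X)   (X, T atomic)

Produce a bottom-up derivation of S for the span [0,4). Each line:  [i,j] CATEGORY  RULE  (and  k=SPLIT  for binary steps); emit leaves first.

[0,1] S/(PP/NP)  lex  "under"
[1,2] PP  lex  "song"
[2,3] NP  lex  "quickly"
[3,4] ((PP/NP)\PP)\NP  lex  "no"
[2,4] (PP/NP)\PP  <  k=3
[1,4] PP/NP  <  k=2
[0,4] S  >  k=1

[0,4] S   >
  [0,1] "under" : S/(PP/NP)
  [1,4] PP/NP   <
    [1,2] "song" : PP
    [2,4] (PP/NP)\PP   <
      [2,3] "quickly" : NP
      [3,4] "no" : ((PP/NP)\PP)\NP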